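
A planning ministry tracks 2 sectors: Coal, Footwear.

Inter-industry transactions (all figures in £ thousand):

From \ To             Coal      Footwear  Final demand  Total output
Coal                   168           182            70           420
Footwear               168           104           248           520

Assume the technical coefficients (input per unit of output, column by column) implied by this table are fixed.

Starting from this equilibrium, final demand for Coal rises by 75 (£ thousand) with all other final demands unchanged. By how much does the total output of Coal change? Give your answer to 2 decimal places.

Technical coefficients a_ij = z_ij / X_j:
  a_11 = 168/420 = 0.40, a_21 = 168/420 = 0.40
  a_12 = 182/520 = 0.35, a_22 = 104/520 = 0.20
I − A =
  [   0.60    -0.35]
  [  -0.40     0.80]
det(I−A) = (0.60)(0.80) − (-0.35)(-0.40) = 0.3400
adj(I−A) = [[0.80, 0.35], [0.40, 0.60]]
(I − A)⁻¹ = adj(I−A) / det(I−A) ≈
  [   2.3529     1.0294]
  [   1.1765     1.7647]
Δx = (I − A)⁻¹ Δd with Δd having +75 in the Coal component and 0 elsewhere.
So Δx_1 = L_11 · (+75), where L_11 = adj(I−A)_11 / det(I−A) = 0.80 / 0.3400.
Δx_1 = 0.80 × (+75) / 0.3400 = 60.00 / 0.3400 ≈ 176.47.

Δx_1 = 176.47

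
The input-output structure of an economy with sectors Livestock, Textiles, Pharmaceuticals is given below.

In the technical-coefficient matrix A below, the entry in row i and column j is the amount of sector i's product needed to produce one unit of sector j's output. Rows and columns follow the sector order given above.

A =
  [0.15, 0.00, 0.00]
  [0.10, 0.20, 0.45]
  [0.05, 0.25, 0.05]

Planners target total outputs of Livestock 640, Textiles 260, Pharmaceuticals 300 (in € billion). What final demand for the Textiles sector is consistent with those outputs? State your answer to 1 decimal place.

I − A =
  [   0.85     0.00     0.00]
  [  -0.10     0.80    -0.45]
  [  -0.05    -0.25     0.95]
d = (I − A) x:
  d_1 = (+0.85)·640 + (+0.00)·260 + (+0.00)·300 = 544.0
  d_2 = (-0.10)·640 + (+0.80)·260 + (-0.45)·300 = 9.0
  d_3 = (-0.05)·640 + (-0.25)·260 + (+0.95)·300 = 188.0

d_2 = 9.0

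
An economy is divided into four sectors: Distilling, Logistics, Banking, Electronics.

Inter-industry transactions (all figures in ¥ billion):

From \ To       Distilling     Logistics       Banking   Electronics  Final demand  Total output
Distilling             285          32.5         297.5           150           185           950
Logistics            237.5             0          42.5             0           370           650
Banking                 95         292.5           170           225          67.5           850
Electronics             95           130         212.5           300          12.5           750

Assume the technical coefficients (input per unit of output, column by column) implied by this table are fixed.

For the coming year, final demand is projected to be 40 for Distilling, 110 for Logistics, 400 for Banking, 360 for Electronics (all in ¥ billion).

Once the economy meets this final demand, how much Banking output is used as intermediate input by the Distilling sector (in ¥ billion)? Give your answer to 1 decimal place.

z_31 = 137.2

Technical coefficients a_ij = z_ij / X_j:
  a_11 = 285/950 = 0.30, a_21 = 237.5/950 = 0.25, a_31 = 95/950 = 0.10, a_41 = 95/950 = 0.10
  a_12 = 32.5/650 = 0.05, a_22 = 0/650 = 0.00, a_32 = 292.5/650 = 0.45, a_42 = 130/650 = 0.20
  a_13 = 297.5/850 = 0.35, a_23 = 42.5/850 = 0.05, a_33 = 170/850 = 0.20, a_43 = 212.5/850 = 0.25
  a_14 = 150/750 = 0.20, a_24 = 0/750 = 0.00, a_34 = 225/750 = 0.30, a_44 = 300/750 = 0.40
I − A =
  [   0.70    -0.05    -0.35    -0.20]
  [  -0.25     1.00    -0.05     0.00]
  [  -0.10    -0.45     0.80    -0.30]
  [  -0.10    -0.20    -0.25     0.60]
Compute the cofactors C_ij = (−1)^(i+j)·(3×3 minor ij) of I−A; the adjugate is their transpose:
adj(I−A) = Cᵀ =
  [ 0.388500   0.190250   0.263500   0.261250]
  [ 0.105750   0.231000   0.085000   0.077750]
  [ 0.172500   0.230500   0.382500   0.248750]
  [ 0.171875   0.204750   0.231625   0.459625]
det(I−A) = Σ_j (I−A)_1j·C_1j = (0.70)(0.388500) + (-0.05)(0.105750) + (-0.35)(0.172500) + (-0.20)(0.171875) = 0.1719125
(I − A)⁻¹ = adj(I−A) / det(I−A) ≈
  [   2.2599     1.1067     1.5328     1.5197]
  [   0.6151     1.3437     0.4944     0.4523]
  [   1.0034     1.3408     2.2250     1.4470]
  [   0.9998     1.1910     1.3473     2.6736]
First solve x = (I − A)⁻¹ d = adj(I−A)·d / det(I−A); in particular x_1 = (0.388500·40 + 0.190250·110 + 0.263500·400 + 0.261250·360) / 0.1719125 = 235.9175 / 0.1719125 ≈ 1372.311.
Intermediate flow from 3 to 1: z_31 = a_31 · x_1 = 0.10 × 235.9175 / 0.1719125 = 23.59175 / 0.1719125 ≈ 137.2.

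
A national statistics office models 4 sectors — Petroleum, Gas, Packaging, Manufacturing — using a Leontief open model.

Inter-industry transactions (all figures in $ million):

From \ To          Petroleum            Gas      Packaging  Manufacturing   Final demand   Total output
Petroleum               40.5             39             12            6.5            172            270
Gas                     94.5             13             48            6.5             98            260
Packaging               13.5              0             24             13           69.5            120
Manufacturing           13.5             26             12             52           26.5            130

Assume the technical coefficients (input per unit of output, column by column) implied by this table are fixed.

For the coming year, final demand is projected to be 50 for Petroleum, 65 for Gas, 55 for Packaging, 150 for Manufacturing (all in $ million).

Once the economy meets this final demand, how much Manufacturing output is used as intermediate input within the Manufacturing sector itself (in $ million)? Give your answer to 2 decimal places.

z_44 = 123.60

Technical coefficients a_ij = z_ij / X_j:
  a_11 = 40.5/270 = 0.15, a_21 = 94.5/270 = 0.35, a_31 = 13.5/270 = 0.05, a_41 = 13.5/270 = 0.05
  a_12 = 39/260 = 0.15, a_22 = 13/260 = 0.05, a_32 = 0/260 = 0.00, a_42 = 26/260 = 0.10
  a_13 = 12/120 = 0.10, a_23 = 48/120 = 0.40, a_33 = 24/120 = 0.20, a_43 = 12/120 = 0.10
  a_14 = 6.5/130 = 0.05, a_24 = 6.5/130 = 0.05, a_34 = 13/130 = 0.10, a_44 = 52/130 = 0.40
I − A =
  [   0.85    -0.15    -0.10    -0.05]
  [  -0.35     0.95    -0.40    -0.05]
  [  -0.05     0.00     0.80    -0.10]
  [  -0.05    -0.10    -0.10     0.60]
Compute the cofactors C_ij = (−1)^(i+j)·(3×3 minor ij) of I−A; the adjugate is their transpose:
adj(I−A) = Cᵀ =
  [ 0.43850   0.07550   0.10000   0.05950]
  [ 0.18075   0.39375   0.23025   0.08625]
  [ 0.03650   0.01400   0.44425   0.07825]
  [ 0.07275   0.07425   0.12075   0.59625]
det(I−A) = Σ_j (I−A)_1j·C_1j = (0.85)(0.43850) + (-0.15)(0.18075) + (-0.10)(0.03650) + (-0.05)(0.07275) = 0.338325
(I − A)⁻¹ = adj(I−A) / det(I−A) ≈
  [   1.2961     0.2232     0.2956     0.1759]
  [   0.5342     1.1638     0.6806     0.2549]
  [   0.1079     0.0414     1.3131     0.2313]
  [   0.2150     0.2195     0.3569     1.7624]
First solve x = (I − A)⁻¹ d = adj(I−A)·d / det(I−A); in particular x_4 = (0.07275·50 + 0.07425·65 + 0.12075·55 + 0.59625·150) / 0.338325 = 104.5425 / 0.338325 ≈ 309.0002.
Intermediate flow from 4 to 4: z_44 = a_44 · x_4 = 0.40 × 104.5425 / 0.338325 = 41.817 / 0.338325 ≈ 123.60.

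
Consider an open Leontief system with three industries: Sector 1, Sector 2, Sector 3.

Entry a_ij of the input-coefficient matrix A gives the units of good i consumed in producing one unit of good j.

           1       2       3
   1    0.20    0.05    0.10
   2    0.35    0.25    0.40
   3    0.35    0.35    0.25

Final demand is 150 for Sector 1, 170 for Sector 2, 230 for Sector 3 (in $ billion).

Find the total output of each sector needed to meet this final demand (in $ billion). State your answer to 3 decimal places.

x_1 = 349.172, x_2 = 852.170, x_3 = 867.293

I − A =
  [   0.80    -0.05    -0.10]
  [  -0.35     0.75    -0.40]
  [  -0.35    -0.35     0.75]
Cofactors of I−A, C_ij = (−1)^(i+j)·(minor ij) (rows/columns in the sector order above):
  C_11 = (0.75)(0.75) − (-0.40)(-0.35) = 0.4225
  C_12 = −[(-0.35)(0.75) − (-0.40)(-0.35)] = 0.4025
  C_13 = (-0.35)(-0.35) − (0.75)(-0.35) = 0.3850
  C_21 = −[(-0.05)(0.75) − (-0.10)(-0.35)] = 0.0725
  C_22 = (0.80)(0.75) − (-0.10)(-0.35) = 0.5650
  C_23 = −[(0.80)(-0.35) − (-0.05)(-0.35)] = 0.2975
  C_31 = (-0.05)(-0.40) − (-0.10)(0.75) = 0.0950
  C_32 = −[(0.80)(-0.40) − (-0.10)(-0.35)] = 0.3550
  C_33 = (0.80)(0.75) − (-0.05)(-0.35) = 0.5825
det(I−A) = Σ_j (I−A)_1j·C_1j = (0.80)(0.4225) + (-0.05)(0.4025) + (-0.10)(0.3850) = 0.279375
adj(I−A) = Cᵀ =
  [ 0.4225   0.0725   0.0950]
  [ 0.4025   0.5650   0.3550]
  [ 0.3850   0.2975   0.5825]
(I − A)⁻¹ = adj(I−A) / det(I−A) ≈
  [   1.5123     0.2595     0.3400]
  [   1.4407     2.0224     1.2707]
  [   1.3781     1.0649     2.0850]
x = (I − A)⁻¹ d = adj(I−A)·d / det(I−A), with det(I−A) = 0.279375:
  x_1 = (0.4225·150 + 0.0725·170 + 0.0950·230) / 0.279375 = 97.55 / 0.279375 ≈ 349.172
  x_2 = (0.4025·150 + 0.5650·170 + 0.3550·230) / 0.279375 = 238.075 / 0.279375 ≈ 852.170
  x_3 = (0.3850·150 + 0.2975·170 + 0.5825·230) / 0.279375 = 242.30 / 0.279375 ≈ 867.293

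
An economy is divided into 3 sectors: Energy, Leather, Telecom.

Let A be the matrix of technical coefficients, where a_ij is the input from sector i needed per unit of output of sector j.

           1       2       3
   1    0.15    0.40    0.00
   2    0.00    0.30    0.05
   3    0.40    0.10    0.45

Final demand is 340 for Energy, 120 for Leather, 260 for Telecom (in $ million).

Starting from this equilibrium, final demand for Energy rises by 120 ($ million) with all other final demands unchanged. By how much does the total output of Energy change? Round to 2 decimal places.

I − A =
  [   0.85    -0.40     0.00]
  [   0.00     0.70    -0.05]
  [  -0.40    -0.10     0.55]
Cofactors of I−A, C_ij = (−1)^(i+j)·(minor ij) (rows/columns in the sector order above):
  C_11 = (0.70)(0.55) − (-0.05)(-0.10) = 0.3800
  C_12 = −[(0.00)(0.55) − (-0.05)(-0.40)] = 0.0200
  C_13 = (0.00)(-0.10) − (0.70)(-0.40) = 0.2800
  C_21 = −[(-0.40)(0.55) − (0.00)(-0.10)] = 0.2200
  C_22 = (0.85)(0.55) − (0.00)(-0.40) = 0.4675
  C_23 = −[(0.85)(-0.10) − (-0.40)(-0.40)] = 0.2450
  C_31 = (-0.40)(-0.05) − (0.00)(0.70) = 0.0200
  C_32 = −[(0.85)(-0.05) − (0.00)(0.00)] = 0.0425
  C_33 = (0.85)(0.70) − (-0.40)(0.00) = 0.5950
det(I−A) = Σ_j (I−A)_1j·C_1j = (0.85)(0.3800) + (-0.40)(0.0200) + (0.00)(0.2800) = 0.3150
adj(I−A) = Cᵀ =
  [ 0.3800   0.2200   0.0200]
  [ 0.0200   0.4675   0.0425]
  [ 0.2800   0.2450   0.5950]
(I − A)⁻¹ = adj(I−A) / det(I−A) ≈
  [   1.2063     0.6984     0.0635]
  [   0.0635     1.4841     0.1349]
  [   0.8889     0.7778     1.8889]
Δx = (I − A)⁻¹ Δd with Δd having +120 in the Energy component and 0 elsewhere.
So Δx_1 = L_11 · (+120), where L_11 = adj(I−A)_11 / det(I−A) = 0.3800 / 0.3150.
Δx_1 = 0.3800 × (+120) / 0.3150 = 45.60 / 0.3150 ≈ 144.76.

Δx_1 = 144.76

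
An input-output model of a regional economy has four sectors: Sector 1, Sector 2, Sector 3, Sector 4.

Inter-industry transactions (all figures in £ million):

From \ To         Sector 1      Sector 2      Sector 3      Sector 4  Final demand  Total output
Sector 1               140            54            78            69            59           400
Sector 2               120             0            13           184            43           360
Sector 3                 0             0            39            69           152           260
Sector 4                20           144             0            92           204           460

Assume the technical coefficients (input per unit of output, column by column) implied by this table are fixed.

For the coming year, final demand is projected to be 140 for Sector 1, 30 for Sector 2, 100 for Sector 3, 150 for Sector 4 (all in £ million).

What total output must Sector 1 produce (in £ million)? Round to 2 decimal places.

x_1 = 465.77

Technical coefficients a_ij = z_ij / X_j:
  a_11 = 140/400 = 0.35, a_21 = 120/400 = 0.30, a_31 = 0/400 = 0.00, a_41 = 20/400 = 0.05
  a_12 = 54/360 = 0.15, a_22 = 0/360 = 0.00, a_32 = 0/360 = 0.00, a_42 = 144/360 = 0.40
  a_13 = 78/260 = 0.30, a_23 = 13/260 = 0.05, a_33 = 39/260 = 0.15, a_43 = 0/260 = 0.00
  a_14 = 69/460 = 0.15, a_24 = 184/460 = 0.40, a_34 = 69/460 = 0.15, a_44 = 92/460 = 0.20
I − A =
  [   0.65    -0.15    -0.30    -0.15]
  [  -0.30     1.00    -0.05    -0.40]
  [   0.00     0.00     0.85    -0.15]
  [  -0.05    -0.40     0.00     0.80]
Compute the cofactors C_ij = (−1)^(i+j)·(3×3 minor ij) of I−A; the adjugate is their transpose:
adj(I−A) = Cᵀ =
  [ 0.541000   0.171000   0.201000   0.224625]
  [ 0.221375   0.433375   0.103625   0.277625]
  [ 0.025500   0.040125   0.351500   0.090750]
  [ 0.144500   0.227375   0.064375   0.514250]
det(I−A) = Σ_j (I−A)_1j·C_1j = (0.65)(0.541000) + (-0.15)(0.221375) + (-0.30)(0.025500) + (-0.15)(0.144500) = 0.28911875
(I − A)⁻¹ = adj(I−A) / det(I−A) ≈
  [   1.8712     0.5915     0.6952     0.7769]
  [   0.7657     1.4990     0.3584     0.9602]
  [   0.0882     0.1388     1.2158     0.3139]
  [   0.4998     0.7864     0.2227     1.7787]
x = (I − A)⁻¹ d = adj(I−A)·d / det(I−A), with det(I−A) = 0.28911875:
  x_1 = (0.541000·140 + 0.171000·30 + 0.201000·100 + 0.224625·150) / 0.28911875 = 134.66375 / 0.28911875 ≈ 465.77
  x_2 = (0.221375·140 + 0.433375·30 + 0.103625·100 + 0.277625·150) / 0.28911875 = 96.00 / 0.28911875 ≈ 332.04
  x_3 = (0.025500·140 + 0.040125·30 + 0.351500·100 + 0.090750·150) / 0.28911875 = 53.53625 / 0.28911875 ≈ 185.17
  x_4 = (0.144500·140 + 0.227375·30 + 0.064375·100 + 0.514250·150) / 0.28911875 = 110.62625 / 0.28911875 ≈ 382.63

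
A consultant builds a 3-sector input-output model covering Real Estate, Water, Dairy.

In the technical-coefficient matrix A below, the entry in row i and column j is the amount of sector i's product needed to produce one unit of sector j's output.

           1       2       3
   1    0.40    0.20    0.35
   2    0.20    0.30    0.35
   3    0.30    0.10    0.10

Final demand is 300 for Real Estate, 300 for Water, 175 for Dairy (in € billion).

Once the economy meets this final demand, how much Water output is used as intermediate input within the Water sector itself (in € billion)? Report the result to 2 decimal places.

z_22 = 362.19

I − A =
  [   0.60    -0.20    -0.35]
  [  -0.20     0.70    -0.35]
  [  -0.30    -0.10     0.90]
Cofactors of I−A, C_ij = (−1)^(i+j)·(minor ij) (rows/columns in the sector order above):
  C_11 = (0.70)(0.90) − (-0.35)(-0.10) = 0.5950
  C_12 = −[(-0.20)(0.90) − (-0.35)(-0.30)] = 0.2850
  C_13 = (-0.20)(-0.10) − (0.70)(-0.30) = 0.2300
  C_21 = −[(-0.20)(0.90) − (-0.35)(-0.10)] = 0.2150
  C_22 = (0.60)(0.90) − (-0.35)(-0.30) = 0.4350
  C_23 = −[(0.60)(-0.10) − (-0.20)(-0.30)] = 0.1200
  C_31 = (-0.20)(-0.35) − (-0.35)(0.70) = 0.3150
  C_32 = −[(0.60)(-0.35) − (-0.35)(-0.20)] = 0.2800
  C_33 = (0.60)(0.70) − (-0.20)(-0.20) = 0.3800
det(I−A) = Σ_j (I−A)_1j·C_1j = (0.60)(0.5950) + (-0.20)(0.2850) + (-0.35)(0.2300) = 0.2195
adj(I−A) = Cᵀ =
  [ 0.5950   0.2150   0.3150]
  [ 0.2850   0.4350   0.2800]
  [ 0.2300   0.1200   0.3800]
(I − A)⁻¹ = adj(I−A) / det(I−A) ≈
  [   2.7107     0.9795     1.4351]
  [   1.2984     1.9818     1.2756]
  [   1.0478     0.5467     1.7312]
First solve x = (I − A)⁻¹ d = adj(I−A)·d / det(I−A); in particular x_2 = (0.2850·300 + 0.4350·300 + 0.2800·175) / 0.2195 = 265.00 / 0.2195 ≈ 1207.2893.
Intermediate flow from 2 to 2: z_22 = a_22 · x_2 = 0.30 × 265.00 / 0.2195 = 79.50 / 0.2195 ≈ 362.19.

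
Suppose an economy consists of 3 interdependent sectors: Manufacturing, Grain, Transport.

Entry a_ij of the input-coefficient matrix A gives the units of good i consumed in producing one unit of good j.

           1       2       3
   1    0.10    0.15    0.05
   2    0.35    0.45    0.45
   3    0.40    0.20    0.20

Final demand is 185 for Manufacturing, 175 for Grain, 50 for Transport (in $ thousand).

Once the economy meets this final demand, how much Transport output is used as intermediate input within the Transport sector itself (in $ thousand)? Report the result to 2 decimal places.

z_33 = 101.75

I − A =
  [   0.90    -0.15    -0.05]
  [  -0.35     0.55    -0.45]
  [  -0.40    -0.20     0.80]
Cofactors of I−A, C_ij = (−1)^(i+j)·(minor ij) (rows/columns in the sector order above):
  C_11 = (0.55)(0.80) − (-0.45)(-0.20) = 0.3500
  C_12 = −[(-0.35)(0.80) − (-0.45)(-0.40)] = 0.4600
  C_13 = (-0.35)(-0.20) − (0.55)(-0.40) = 0.2900
  C_21 = −[(-0.15)(0.80) − (-0.05)(-0.20)] = 0.1300
  C_22 = (0.90)(0.80) − (-0.05)(-0.40) = 0.7000
  C_23 = −[(0.90)(-0.20) − (-0.15)(-0.40)] = 0.2400
  C_31 = (-0.15)(-0.45) − (-0.05)(0.55) = 0.0950
  C_32 = −[(0.90)(-0.45) − (-0.05)(-0.35)] = 0.4225
  C_33 = (0.90)(0.55) − (-0.15)(-0.35) = 0.4425
det(I−A) = Σ_j (I−A)_1j·C_1j = (0.90)(0.3500) + (-0.15)(0.4600) + (-0.05)(0.2900) = 0.2315
adj(I−A) = Cᵀ =
  [ 0.3500   0.1300   0.0950]
  [ 0.4600   0.7000   0.4225]
  [ 0.2900   0.2400   0.4425]
(I − A)⁻¹ = adj(I−A) / det(I−A) ≈
  [   1.5119     0.5616     0.4104]
  [   1.9870     3.0238     1.8251]
  [   1.2527     1.0367     1.9114]
First solve x = (I − A)⁻¹ d = adj(I−A)·d / det(I−A); in particular x_3 = (0.2900·185 + 0.2400·175 + 0.4425·50) / 0.2315 = 117.775 / 0.2315 ≈ 508.7473.
Intermediate flow from 3 to 3: z_33 = a_33 · x_3 = 0.20 × 117.775 / 0.2315 = 23.555 / 0.2315 ≈ 101.75.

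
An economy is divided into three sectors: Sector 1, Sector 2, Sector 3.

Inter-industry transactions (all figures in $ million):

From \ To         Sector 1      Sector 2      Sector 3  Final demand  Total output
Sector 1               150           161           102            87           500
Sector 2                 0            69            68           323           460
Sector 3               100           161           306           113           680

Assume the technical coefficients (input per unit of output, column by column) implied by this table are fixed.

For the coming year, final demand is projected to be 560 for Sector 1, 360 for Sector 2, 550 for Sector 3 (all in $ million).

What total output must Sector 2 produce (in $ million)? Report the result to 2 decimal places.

Technical coefficients a_ij = z_ij / X_j:
  a_11 = 150/500 = 0.30, a_21 = 0/500 = 0.00, a_31 = 100/500 = 0.20
  a_12 = 161/460 = 0.35, a_22 = 69/460 = 0.15, a_32 = 161/460 = 0.35
  a_13 = 102/680 = 0.15, a_23 = 68/680 = 0.10, a_33 = 306/680 = 0.45
I − A =
  [   0.70    -0.35    -0.15]
  [   0.00     0.85    -0.10]
  [  -0.20    -0.35     0.55]
Cofactors of I−A, C_ij = (−1)^(i+j)·(minor ij) (rows/columns in the sector order above):
  C_11 = (0.85)(0.55) − (-0.10)(-0.35) = 0.4325
  C_12 = −[(0.00)(0.55) − (-0.10)(-0.20)] = 0.0200
  C_13 = (0.00)(-0.35) − (0.85)(-0.20) = 0.1700
  C_21 = −[(-0.35)(0.55) − (-0.15)(-0.35)] = 0.2450
  C_22 = (0.70)(0.55) − (-0.15)(-0.20) = 0.3550
  C_23 = −[(0.70)(-0.35) − (-0.35)(-0.20)] = 0.3150
  C_31 = (-0.35)(-0.10) − (-0.15)(0.85) = 0.1625
  C_32 = −[(0.70)(-0.10) − (-0.15)(0.00)] = 0.0700
  C_33 = (0.70)(0.85) − (-0.35)(0.00) = 0.5950
det(I−A) = Σ_j (I−A)_1j·C_1j = (0.70)(0.4325) + (-0.35)(0.0200) + (-0.15)(0.1700) = 0.27025
adj(I−A) = Cᵀ =
  [ 0.4325   0.2450   0.1625]
  [ 0.0200   0.3550   0.0700]
  [ 0.1700   0.3150   0.5950]
(I − A)⁻¹ = adj(I−A) / det(I−A) ≈
  [   1.6004     0.9066     0.6013]
  [   0.0740     1.3136     0.2590]
  [   0.6290     1.1656     2.2017]
x = (I − A)⁻¹ d = adj(I−A)·d / det(I−A), with det(I−A) = 0.27025:
  x_1 = (0.4325·560 + 0.2450·360 + 0.1625·550) / 0.27025 = 419.775 / 0.27025 ≈ 1553.28
  x_2 = (0.0200·560 + 0.3550·360 + 0.0700·550) / 0.27025 = 177.50 / 0.27025 ≈ 656.80
  x_3 = (0.1700·560 + 0.3150·360 + 0.5950·550) / 0.27025 = 535.85 / 0.27025 ≈ 1982.79

x_2 = 656.80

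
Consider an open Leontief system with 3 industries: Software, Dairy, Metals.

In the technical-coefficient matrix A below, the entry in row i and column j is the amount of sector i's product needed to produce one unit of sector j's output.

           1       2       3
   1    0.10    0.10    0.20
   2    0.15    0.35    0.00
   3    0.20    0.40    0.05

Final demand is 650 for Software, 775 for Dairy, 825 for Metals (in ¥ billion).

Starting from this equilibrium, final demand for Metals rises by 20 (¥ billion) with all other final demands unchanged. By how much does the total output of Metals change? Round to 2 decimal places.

Δx_3 = 22.64

I − A =
  [   0.90    -0.10    -0.20]
  [  -0.15     0.65     0.00]
  [  -0.20    -0.40     0.95]
Cofactors of I−A, C_ij = (−1)^(i+j)·(minor ij) (rows/columns in the sector order above):
  C_11 = (0.65)(0.95) − (0.00)(-0.40) = 0.6175
  C_12 = −[(-0.15)(0.95) − (0.00)(-0.20)] = 0.1425
  C_13 = (-0.15)(-0.40) − (0.65)(-0.20) = 0.1900
  C_21 = −[(-0.10)(0.95) − (-0.20)(-0.40)] = 0.1750
  C_22 = (0.90)(0.95) − (-0.20)(-0.20) = 0.8150
  C_23 = −[(0.90)(-0.40) − (-0.10)(-0.20)] = 0.3800
  C_31 = (-0.10)(0.00) − (-0.20)(0.65) = 0.1300
  C_32 = −[(0.90)(0.00) − (-0.20)(-0.15)] = 0.0300
  C_33 = (0.90)(0.65) − (-0.10)(-0.15) = 0.5700
det(I−A) = Σ_j (I−A)_1j·C_1j = (0.90)(0.6175) + (-0.10)(0.1425) + (-0.20)(0.1900) = 0.5035
adj(I−A) = Cᵀ =
  [ 0.6175   0.1750   0.1300]
  [ 0.1425   0.8150   0.0300]
  [ 0.1900   0.3800   0.5700]
(I − A)⁻¹ = adj(I−A) / det(I−A) ≈
  [   1.2264     0.3476     0.2582]
  [   0.2830     1.6187     0.0596]
  [   0.3774     0.7547     1.1321]
Δx = (I − A)⁻¹ Δd with Δd having +20 in the Metals component and 0 elsewhere.
So Δx_3 = L_33 · (+20), where L_33 = adj(I−A)_33 / det(I−A) = 0.5700 / 0.5035.
Δx_3 = 0.5700 × (+20) / 0.5035 = 11.40 / 0.5035 ≈ 22.64.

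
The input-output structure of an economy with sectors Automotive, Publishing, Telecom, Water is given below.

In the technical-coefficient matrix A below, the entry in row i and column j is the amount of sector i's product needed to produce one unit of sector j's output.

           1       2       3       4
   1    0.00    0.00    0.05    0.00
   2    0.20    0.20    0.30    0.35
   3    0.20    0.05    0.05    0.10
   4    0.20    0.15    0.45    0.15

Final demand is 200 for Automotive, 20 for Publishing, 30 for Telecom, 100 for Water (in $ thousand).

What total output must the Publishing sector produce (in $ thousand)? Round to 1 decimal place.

I − A =
  [   1.00     0.00    -0.05     0.00]
  [  -0.20     0.80    -0.30    -0.35]
  [  -0.20    -0.05     0.95    -0.10]
  [  -0.20    -0.15    -0.45     0.85]
Compute the cofactors C_ij = (−1)^(i+j)·(3×3 minor ij) of I−A; the adjugate is their transpose:
adj(I−A) = Cᵀ =
  [ 0.535000   0.002875   0.031375   0.004875]
  [ 0.307500   0.753000   0.424500   0.360000]
  [ 0.156500   0.057500   0.627500   0.097500]
  [ 0.263000   0.164000   0.414500   0.736500]
det(I−A) = Σ_j (I−A)_1j·C_1j = (1.00)(0.535000) + (0.00)(0.307500) + (-0.05)(0.156500) + (0.00)(0.263000) = 0.527175
(I − A)⁻¹ = adj(I−A) / det(I−A) ≈
  [   1.0148     0.0055     0.0595     0.0092]
  [   0.5833     1.4284     0.8052     0.6829]
  [   0.2969     0.1091     1.1903     0.1849]
  [   0.4989     0.3111     0.7863     1.3971]
x = (I − A)⁻¹ d = adj(I−A)·d / det(I−A), with det(I−A) = 0.527175:
  x_1 = (0.535000·200 + 0.002875·20 + 0.031375·30 + 0.004875·100) / 0.527175 = 108.48625 / 0.527175 ≈ 205.8
  x_2 = (0.307500·200 + 0.753000·20 + 0.424500·30 + 0.360000·100) / 0.527175 = 125.295 / 0.527175 ≈ 237.7
  x_3 = (0.156500·200 + 0.057500·20 + 0.627500·30 + 0.097500·100) / 0.527175 = 61.025 / 0.527175 ≈ 115.8
  x_4 = (0.263000·200 + 0.164000·20 + 0.414500·30 + 0.736500·100) / 0.527175 = 141.965 / 0.527175 ≈ 269.3

x_2 = 237.7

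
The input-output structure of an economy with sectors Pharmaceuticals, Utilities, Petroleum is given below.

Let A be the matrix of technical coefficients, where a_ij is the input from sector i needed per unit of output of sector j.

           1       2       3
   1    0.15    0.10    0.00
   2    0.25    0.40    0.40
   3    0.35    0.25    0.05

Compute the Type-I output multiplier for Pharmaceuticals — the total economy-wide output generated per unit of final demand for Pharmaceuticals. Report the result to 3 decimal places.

m_1 = 3.096

I − A =
  [   0.85    -0.10     0.00]
  [  -0.25     0.60    -0.40]
  [  -0.35    -0.25     0.95]
Cofactors of I−A, C_ij = (−1)^(i+j)·(minor ij) (rows/columns in the sector order above):
  C_11 = (0.60)(0.95) − (-0.40)(-0.25) = 0.4700
  C_12 = −[(-0.25)(0.95) − (-0.40)(-0.35)] = 0.3775
  C_13 = (-0.25)(-0.25) − (0.60)(-0.35) = 0.2725
  C_21 = −[(-0.10)(0.95) − (0.00)(-0.25)] = 0.0950
  C_22 = (0.85)(0.95) − (0.00)(-0.35) = 0.8075
  C_23 = −[(0.85)(-0.25) − (-0.10)(-0.35)] = 0.2475
  C_31 = (-0.10)(-0.40) − (0.00)(0.60) = 0.0400
  C_32 = −[(0.85)(-0.40) − (0.00)(-0.25)] = 0.3400
  C_33 = (0.85)(0.60) − (-0.10)(-0.25) = 0.4850
det(I−A) = Σ_j (I−A)_1j·C_1j = (0.85)(0.4700) + (-0.10)(0.3775) + (0.00)(0.2725) = 0.36175
adj(I−A) = Cᵀ =
  [ 0.4700   0.0950   0.0400]
  [ 0.3775   0.8075   0.3400]
  [ 0.2725   0.2475   0.4850]
(I − A)⁻¹ = adj(I−A) / det(I−A) ≈
  [   1.2992     0.2626     0.1106]
  [   1.0435     2.2322     0.9399]
  [   0.7533     0.6842     1.3407]
The output multiplier for sector j is the column-j sum of the Leontief inverse (I − A)⁻¹ = adj(I−A) / det(I−A).
Column 1 of adj(I−A): (0.4700, 0.3775, 0.2725); det(I−A) = 0.36175.
m_1 = (0.4700 + 0.3775 + 0.2725) / 0.36175 = 1.12 / 0.36175 ≈ 3.096.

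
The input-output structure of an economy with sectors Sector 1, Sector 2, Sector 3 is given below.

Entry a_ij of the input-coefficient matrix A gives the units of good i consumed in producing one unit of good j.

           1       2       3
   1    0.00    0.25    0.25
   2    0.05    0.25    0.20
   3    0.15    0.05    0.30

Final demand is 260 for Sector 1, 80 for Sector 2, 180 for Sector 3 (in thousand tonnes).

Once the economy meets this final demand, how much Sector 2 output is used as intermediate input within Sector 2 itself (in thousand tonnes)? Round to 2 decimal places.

I − A =
  [   1.00    -0.25    -0.25]
  [  -0.05     0.75    -0.20]
  [  -0.15    -0.05     0.70]
Cofactors of I−A, C_ij = (−1)^(i+j)·(minor ij) (rows/columns in the sector order above):
  C_11 = (0.75)(0.70) − (-0.20)(-0.05) = 0.5150
  C_12 = −[(-0.05)(0.70) − (-0.20)(-0.15)] = 0.0650
  C_13 = (-0.05)(-0.05) − (0.75)(-0.15) = 0.1150
  C_21 = −[(-0.25)(0.70) − (-0.25)(-0.05)] = 0.1875
  C_22 = (1.00)(0.70) − (-0.25)(-0.15) = 0.6625
  C_23 = −[(1.00)(-0.05) − (-0.25)(-0.15)] = 0.0875
  C_31 = (-0.25)(-0.20) − (-0.25)(0.75) = 0.2375
  C_32 = −[(1.00)(-0.20) − (-0.25)(-0.05)] = 0.2125
  C_33 = (1.00)(0.75) − (-0.25)(-0.05) = 0.7375
det(I−A) = Σ_j (I−A)_1j·C_1j = (1.00)(0.5150) + (-0.25)(0.0650) + (-0.25)(0.1150) = 0.4700
adj(I−A) = Cᵀ =
  [ 0.5150   0.1875   0.2375]
  [ 0.0650   0.6625   0.2125]
  [ 0.1150   0.0875   0.7375]
(I − A)⁻¹ = adj(I−A) / det(I−A) ≈
  [   1.0957     0.3989     0.5053]
  [   0.1383     1.4096     0.4521]
  [   0.2447     0.1862     1.5691]
First solve x = (I − A)⁻¹ d = adj(I−A)·d / det(I−A); in particular x_2 = (0.0650·260 + 0.6625·80 + 0.2125·180) / 0.4700 = 108.15 / 0.4700 ≈ 230.1064.
Intermediate flow from 2 to 2: z_22 = a_22 · x_2 = 0.25 × 108.15 / 0.4700 = 27.0375 / 0.4700 ≈ 57.53.

z_22 = 57.53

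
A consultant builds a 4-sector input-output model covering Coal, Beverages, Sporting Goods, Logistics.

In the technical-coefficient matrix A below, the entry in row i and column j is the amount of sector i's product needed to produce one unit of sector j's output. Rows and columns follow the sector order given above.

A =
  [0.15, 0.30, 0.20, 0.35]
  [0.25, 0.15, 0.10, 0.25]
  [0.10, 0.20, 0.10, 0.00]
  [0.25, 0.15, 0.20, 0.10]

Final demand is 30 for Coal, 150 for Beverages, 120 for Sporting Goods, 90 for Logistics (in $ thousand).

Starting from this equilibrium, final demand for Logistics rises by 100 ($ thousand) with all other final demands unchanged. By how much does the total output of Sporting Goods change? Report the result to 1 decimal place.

Δx_S = 28.8

I − A =
  [   0.85    -0.30    -0.20    -0.35]
  [  -0.25     0.85    -0.10    -0.25]
  [  -0.10    -0.20     0.90     0.00]
  [  -0.25    -0.15    -0.20     0.90]
Compute the cofactors C_ij = (−1)^(i+j)·(3×3 minor ij) of I−A; the adjugate is their transpose:
adj(I−A) = Cᵀ =
  [ 0.626750   0.340250   0.252250   0.338250]
  [ 0.272750   0.584750   0.185250   0.268500]
  [ 0.130250   0.167750   0.444625   0.097250]
  [ 0.248500   0.229250   0.199750   0.535750]
det(I−A) = Σ_j (I−A)_1j·C_1j = (0.85)(0.626750) + (-0.30)(0.272750) + (-0.20)(0.130250) + (-0.35)(0.248500) = 0.3378875
(I − A)⁻¹ = adj(I−A) / det(I−A) ≈
  [   1.8549     1.0070     0.7466     1.0011]
  [   0.8072     1.7306     0.5483     0.7946]
  [   0.3855     0.4965     1.3159     0.2878]
  [   0.7355     0.6785     0.5912     1.5856]
Δx = (I − A)⁻¹ Δd with Δd having +100 in the Logistics component and 0 elsewhere.
So Δx_S = L_SL · (+100), where L_SL = adj(I−A)_SL / det(I−A) = 0.097250 / 0.3378875.
Δx_S = 0.097250 × (+100) / 0.3378875 = 9.725 / 0.3378875 ≈ 28.8.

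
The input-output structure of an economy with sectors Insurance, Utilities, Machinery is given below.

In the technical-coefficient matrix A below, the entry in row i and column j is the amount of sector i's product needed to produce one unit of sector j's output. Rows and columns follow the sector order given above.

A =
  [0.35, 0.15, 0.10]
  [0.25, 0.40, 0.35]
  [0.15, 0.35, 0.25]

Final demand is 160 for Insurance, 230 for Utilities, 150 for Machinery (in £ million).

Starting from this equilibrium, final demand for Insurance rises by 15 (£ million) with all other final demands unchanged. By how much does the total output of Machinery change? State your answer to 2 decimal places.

I − A =
  [   0.65    -0.15    -0.10]
  [  -0.25     0.60    -0.35]
  [  -0.15    -0.35     0.75]
Cofactors of I−A, C_ij = (−1)^(i+j)·(minor ij) (rows/columns in the sector order above):
  C_11 = (0.60)(0.75) − (-0.35)(-0.35) = 0.3275
  C_12 = −[(-0.25)(0.75) − (-0.35)(-0.15)] = 0.2400
  C_13 = (-0.25)(-0.35) − (0.60)(-0.15) = 0.1775
  C_21 = −[(-0.15)(0.75) − (-0.10)(-0.35)] = 0.1475
  C_22 = (0.65)(0.75) − (-0.10)(-0.15) = 0.4725
  C_23 = −[(0.65)(-0.35) − (-0.15)(-0.15)] = 0.2500
  C_31 = (-0.15)(-0.35) − (-0.10)(0.60) = 0.1125
  C_32 = −[(0.65)(-0.35) − (-0.10)(-0.25)] = 0.2525
  C_33 = (0.65)(0.60) − (-0.15)(-0.25) = 0.3525
det(I−A) = Σ_j (I−A)_1j·C_1j = (0.65)(0.3275) + (-0.15)(0.2400) + (-0.10)(0.1775) = 0.159125
adj(I−A) = Cᵀ =
  [ 0.3275   0.1475   0.1125]
  [ 0.2400   0.4725   0.2525]
  [ 0.1775   0.2500   0.3525]
(I − A)⁻¹ = adj(I−A) / det(I−A) ≈
  [   2.0581     0.9269     0.7070]
  [   1.5082     2.9694     1.5868]
  [   1.1155     1.5711     2.2152]
Δx = (I − A)⁻¹ Δd with Δd having +15 in the Insurance component and 0 elsewhere.
So Δx_M = L_MI · (+15), where L_MI = adj(I−A)_MI / det(I−A) = 0.1775 / 0.159125.
Δx_M = 0.1775 × (+15) / 0.159125 = 2.6625 / 0.159125 ≈ 16.73.

Δx_M = 16.73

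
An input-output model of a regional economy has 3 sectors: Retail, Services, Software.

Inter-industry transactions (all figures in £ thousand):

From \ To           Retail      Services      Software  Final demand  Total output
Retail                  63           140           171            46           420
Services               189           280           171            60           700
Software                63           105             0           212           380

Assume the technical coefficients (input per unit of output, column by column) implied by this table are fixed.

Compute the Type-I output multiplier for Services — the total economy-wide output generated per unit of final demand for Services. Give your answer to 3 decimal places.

m_2 = 4.340

Technical coefficients a_ij = z_ij / X_j:
  a_11 = 63/420 = 0.15, a_21 = 189/420 = 0.45, a_31 = 63/420 = 0.15
  a_12 = 140/700 = 0.20, a_22 = 280/700 = 0.40, a_32 = 105/700 = 0.15
  a_13 = 171/380 = 0.45, a_23 = 171/380 = 0.45, a_33 = 0/380 = 0.00
I − A =
  [   0.85    -0.20    -0.45]
  [  -0.45     0.60    -0.45]
  [  -0.15    -0.15     1.00]
Cofactors of I−A, C_ij = (−1)^(i+j)·(minor ij) (rows/columns in the sector order above):
  C_11 = (0.60)(1.00) − (-0.45)(-0.15) = 0.5325
  C_12 = −[(-0.45)(1.00) − (-0.45)(-0.15)] = 0.5175
  C_13 = (-0.45)(-0.15) − (0.60)(-0.15) = 0.1575
  C_21 = −[(-0.20)(1.00) − (-0.45)(-0.15)] = 0.2675
  C_22 = (0.85)(1.00) − (-0.45)(-0.15) = 0.7825
  C_23 = −[(0.85)(-0.15) − (-0.20)(-0.15)] = 0.1575
  C_31 = (-0.20)(-0.45) − (-0.45)(0.60) = 0.3600
  C_32 = −[(0.85)(-0.45) − (-0.45)(-0.45)] = 0.5850
  C_33 = (0.85)(0.60) − (-0.20)(-0.45) = 0.4200
det(I−A) = Σ_j (I−A)_1j·C_1j = (0.85)(0.5325) + (-0.20)(0.5175) + (-0.45)(0.1575) = 0.27825
adj(I−A) = Cᵀ =
  [ 0.5325   0.2675   0.3600]
  [ 0.5175   0.7825   0.5850]
  [ 0.1575   0.1575   0.4200]
(I − A)⁻¹ = adj(I−A) / det(I−A) ≈
  [   1.9137     0.9614     1.2938]
  [   1.8598     2.8122     2.1024]
  [   0.5660     0.5660     1.5094]
The output multiplier for sector j is the column-j sum of the Leontief inverse (I − A)⁻¹ = adj(I−A) / det(I−A).
Column 2 of adj(I−A): (0.2675, 0.7825, 0.1575); det(I−A) = 0.27825.
m_2 = (0.2675 + 0.7825 + 0.1575) / 0.27825 = 1.2075 / 0.27825 ≈ 4.340.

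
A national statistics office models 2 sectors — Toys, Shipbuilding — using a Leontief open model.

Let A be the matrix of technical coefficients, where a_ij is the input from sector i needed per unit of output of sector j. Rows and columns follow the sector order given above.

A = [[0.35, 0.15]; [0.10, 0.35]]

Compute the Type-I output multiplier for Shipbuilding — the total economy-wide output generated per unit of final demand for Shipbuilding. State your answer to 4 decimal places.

m_2 = 1.9632

I − A =
  [   0.65    -0.15]
  [  -0.10     0.65]
det(I−A) = (0.65)(0.65) − (-0.15)(-0.10) = 0.4075
adj(I−A) = [[0.65, 0.15], [0.10, 0.65]]
(I − A)⁻¹ = adj(I−A) / det(I−A) ≈
  [   1.59509     0.36810]
  [   0.24540     1.59509]
The output multiplier for sector j is the column-j sum of the Leontief inverse (I − A)⁻¹ = adj(I−A) / det(I−A).
Column 2 of adj(I−A): (0.15, 0.65); det(I−A) = 0.4075.
m_2 = (0.15 + 0.65) / 0.4075 = 0.80 / 0.4075 ≈ 1.9632.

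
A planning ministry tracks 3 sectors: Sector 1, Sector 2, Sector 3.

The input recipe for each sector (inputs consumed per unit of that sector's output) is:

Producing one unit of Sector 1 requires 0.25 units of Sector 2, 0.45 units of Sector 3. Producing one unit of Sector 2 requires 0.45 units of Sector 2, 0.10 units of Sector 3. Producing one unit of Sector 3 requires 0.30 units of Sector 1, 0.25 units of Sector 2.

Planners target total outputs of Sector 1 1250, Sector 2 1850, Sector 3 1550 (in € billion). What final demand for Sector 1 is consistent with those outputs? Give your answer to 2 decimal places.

d_1 = 785.00

I − A =
  [   1.00     0.00    -0.30]
  [  -0.25     0.55    -0.25]
  [  -0.45    -0.10     1.00]
d = (I − A) x:
  d_1 = (+1.00)·1250 + (+0.00)·1850 + (-0.30)·1550 = 785.00
  d_2 = (-0.25)·1250 + (+0.55)·1850 + (-0.25)·1550 = 317.50
  d_3 = (-0.45)·1250 + (-0.10)·1850 + (+1.00)·1550 = 802.50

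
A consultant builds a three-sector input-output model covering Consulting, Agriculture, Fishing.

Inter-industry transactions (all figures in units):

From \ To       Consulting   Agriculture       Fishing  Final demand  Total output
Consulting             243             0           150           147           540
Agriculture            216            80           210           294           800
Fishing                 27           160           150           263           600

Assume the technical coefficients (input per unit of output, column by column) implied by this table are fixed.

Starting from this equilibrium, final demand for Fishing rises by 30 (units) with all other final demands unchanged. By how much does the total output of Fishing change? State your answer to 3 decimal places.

Technical coefficients a_ij = z_ij / X_j:
  a_11 = 243/540 = 0.45, a_21 = 216/540 = 0.40, a_31 = 27/540 = 0.05
  a_12 = 0/800 = 0.00, a_22 = 80/800 = 0.10, a_32 = 160/800 = 0.20
  a_13 = 150/600 = 0.25, a_23 = 210/600 = 0.35, a_33 = 150/600 = 0.25
I − A =
  [   0.55     0.00    -0.25]
  [  -0.40     0.90    -0.35]
  [  -0.05    -0.20     0.75]
Cofactors of I−A, C_ij = (−1)^(i+j)·(minor ij) (rows/columns in the sector order above):
  C_11 = (0.90)(0.75) − (-0.35)(-0.20) = 0.6050
  C_12 = −[(-0.40)(0.75) − (-0.35)(-0.05)] = 0.3175
  C_13 = (-0.40)(-0.20) − (0.90)(-0.05) = 0.1250
  C_21 = −[(0.00)(0.75) − (-0.25)(-0.20)] = 0.0500
  C_22 = (0.55)(0.75) − (-0.25)(-0.05) = 0.4000
  C_23 = −[(0.55)(-0.20) − (0.00)(-0.05)] = 0.1100
  C_31 = (0.00)(-0.35) − (-0.25)(0.90) = 0.2250
  C_32 = −[(0.55)(-0.35) − (-0.25)(-0.40)] = 0.2925
  C_33 = (0.55)(0.90) − (0.00)(-0.40) = 0.4950
det(I−A) = Σ_j (I−A)_1j·C_1j = (0.55)(0.6050) + (0.00)(0.3175) + (-0.25)(0.1250) = 0.3015
adj(I−A) = Cᵀ =
  [ 0.6050   0.0500   0.2250]
  [ 0.3175   0.4000   0.2925]
  [ 0.1250   0.1100   0.4950]
(I − A)⁻¹ = adj(I−A) / det(I−A) ≈
  [   2.0066     0.1658     0.7463]
  [   1.0531     1.3267     0.9701]
  [   0.4146     0.3648     1.6418]
Δx = (I − A)⁻¹ Δd with Δd having +30 in the Fishing component and 0 elsewhere.
So Δx_3 = L_33 · (+30), where L_33 = adj(I−A)_33 / det(I−A) = 0.4950 / 0.3015.
Δx_3 = 0.4950 × (+30) / 0.3015 = 14.85 / 0.3015 ≈ 49.254.

Δx_3 = 49.254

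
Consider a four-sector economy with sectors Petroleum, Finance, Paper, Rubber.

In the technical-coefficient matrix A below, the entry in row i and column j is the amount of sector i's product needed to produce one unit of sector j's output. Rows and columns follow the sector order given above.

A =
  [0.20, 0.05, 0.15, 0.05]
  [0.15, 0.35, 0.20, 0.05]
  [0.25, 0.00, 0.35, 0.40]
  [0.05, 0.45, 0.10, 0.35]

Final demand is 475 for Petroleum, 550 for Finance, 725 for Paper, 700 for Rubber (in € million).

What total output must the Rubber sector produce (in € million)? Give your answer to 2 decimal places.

I − A =
  [   0.80    -0.05    -0.15    -0.05]
  [  -0.15     0.65    -0.20    -0.05]
  [  -0.25     0.00     0.65    -0.40]
  [  -0.05    -0.45    -0.10     0.65]
Compute the cofactors C_ij = (−1)^(i+j)·(3×3 minor ij) of I−A; the adjugate is their transpose:
adj(I−A) = Cᵀ =
  [ 0.19800   0.06075   0.07450   0.06575]
  [ 0.09675   0.27575   0.12325   0.10450]
  [ 0.14000   0.15875   0.31000   0.21375]
  [ 0.10375   0.22000   0.13875   0.30625]
det(I−A) = Σ_j (I−A)_1j·C_1j = (0.80)(0.19800) + (-0.05)(0.09675) + (-0.15)(0.14000) + (-0.05)(0.10375) = 0.127375
(I − A)⁻¹ = adj(I−A) / det(I−A) ≈
  [   1.5545     0.4769     0.5849     0.5162]
  [   0.7596     2.1649     0.9676     0.8204]
  [   1.0991     1.2463     2.4338     1.6781]
  [   0.8145     1.7272     1.0893     2.4043]
x = (I − A)⁻¹ d = adj(I−A)·d / det(I−A), with det(I−A) = 0.127375:
  x_1 = (0.19800·475 + 0.06075·550 + 0.07450·725 + 0.06575·700) / 0.127375 = 227.50 / 0.127375 ≈ 1786.06
  x_2 = (0.09675·475 + 0.27575·550 + 0.12325·725 + 0.10450·700) / 0.127375 = 360.125 / 0.127375 ≈ 2827.28
  x_3 = (0.14000·475 + 0.15875·550 + 0.31000·725 + 0.21375·700) / 0.127375 = 528.1875 / 0.127375 ≈ 4146.71
  x_4 = (0.10375·475 + 0.22000·550 + 0.13875·725 + 0.30625·700) / 0.127375 = 485.25 / 0.127375 ≈ 3809.62

x_4 = 3809.62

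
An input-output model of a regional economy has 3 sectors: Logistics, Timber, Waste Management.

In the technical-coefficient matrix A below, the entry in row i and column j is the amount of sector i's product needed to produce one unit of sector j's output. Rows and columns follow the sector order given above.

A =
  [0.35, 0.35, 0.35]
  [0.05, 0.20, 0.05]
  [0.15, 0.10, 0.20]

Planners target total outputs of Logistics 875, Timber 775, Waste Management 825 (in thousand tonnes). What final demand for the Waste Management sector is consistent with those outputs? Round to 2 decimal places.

d_3 = 451.25

I − A =
  [   0.65    -0.35    -0.35]
  [  -0.05     0.80    -0.05]
  [  -0.15    -0.10     0.80]
d = (I − A) x:
  d_1 = (+0.65)·875 + (-0.35)·775 + (-0.35)·825 = 8.75
  d_2 = (-0.05)·875 + (+0.80)·775 + (-0.05)·825 = 535.00
  d_3 = (-0.15)·875 + (-0.10)·775 + (+0.80)·825 = 451.25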